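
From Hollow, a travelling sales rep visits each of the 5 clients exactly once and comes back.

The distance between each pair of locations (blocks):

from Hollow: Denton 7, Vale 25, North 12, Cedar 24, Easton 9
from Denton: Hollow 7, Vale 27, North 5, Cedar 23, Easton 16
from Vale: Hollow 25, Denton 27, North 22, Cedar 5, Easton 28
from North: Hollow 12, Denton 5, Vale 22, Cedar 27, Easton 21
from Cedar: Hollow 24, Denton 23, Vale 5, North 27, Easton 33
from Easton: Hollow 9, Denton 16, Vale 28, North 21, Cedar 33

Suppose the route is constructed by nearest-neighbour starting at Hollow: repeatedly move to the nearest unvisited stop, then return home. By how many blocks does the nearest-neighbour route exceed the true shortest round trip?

The nearest-neighbour route is 9 blocks longer than optimal.

Hollow: Denton=7, Easton=9, North=12, Cedar=24, Vale=25 ⇒ Denton
Denton: North=5, Easton=16, Cedar=23, Vale=27 ⇒ North
North: Easton=21, Vale=22, Cedar=27 ⇒ Easton
Easton: Vale=28, Cedar=33 ⇒ Vale
Vale: Cedar=5 ⇒ Cedar
NN route Hollow → Denton → North → Easton → Vale → Cedar → Hollow costs 90.
Optimal: Hollow → Denton → North → Vale → Cedar → Easton → Hollow costs 81 (by enumerating all 60 distinct tours).
Excess = 90 − 81 = 9.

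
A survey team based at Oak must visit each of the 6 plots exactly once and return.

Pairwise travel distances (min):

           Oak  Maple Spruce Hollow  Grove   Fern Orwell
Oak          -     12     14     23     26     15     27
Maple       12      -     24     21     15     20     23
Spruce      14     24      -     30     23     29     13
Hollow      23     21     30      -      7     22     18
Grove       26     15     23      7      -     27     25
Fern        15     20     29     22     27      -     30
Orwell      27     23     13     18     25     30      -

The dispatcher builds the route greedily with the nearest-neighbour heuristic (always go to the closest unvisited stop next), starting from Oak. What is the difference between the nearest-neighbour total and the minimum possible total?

From Oak: Maple=12, Spruce=14, Fern=15, Hollow=23, Grove=26, Orwell=27 → choose Maple (12).
From Maple: Grove=15, Fern=20, Hollow=21, Orwell=23, Spruce=24 → choose Grove (15).
From Grove: Hollow=7, Spruce=23, Orwell=25, Fern=27 → choose Hollow (7).
From Hollow: Orwell=18, Fern=22, Spruce=30 → choose Orwell (18).
From Orwell: Spruce=13, Fern=30 → choose Spruce (13).
From Spruce: Fern=29 → choose Fern (29).
NN route Oak → Maple → Grove → Hollow → Orwell → Spruce → Fern → Oak costs 109.
Optimal: Oak → Spruce → Orwell → Hollow → Grove → Maple → Fern → Oak costs 102 (by enumerating all 360 distinct tours).
Excess = 109 − 102 = 7.

Excess over optimum: 7 min.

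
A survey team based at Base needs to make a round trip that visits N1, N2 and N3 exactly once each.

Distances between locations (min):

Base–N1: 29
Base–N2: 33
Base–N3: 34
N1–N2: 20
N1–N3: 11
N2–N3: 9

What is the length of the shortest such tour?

With 3 stops there are 3!/2 = 3 distinct round trips (a route and its reverse cost the same).
Base - N1 - N2 - N3 - Base: 29+20+9+34 = 92
Base - N1 - N3 - N2 - Base: 29+11+9+33 = 82
Base - N2 - N1 - N3 - Base: 33+20+11+34 = 98
The minimum is 82.
One optimal route: Base → N1 → N3 → N2 → Base (or its reverse).

82 min — the shortest possible round trip.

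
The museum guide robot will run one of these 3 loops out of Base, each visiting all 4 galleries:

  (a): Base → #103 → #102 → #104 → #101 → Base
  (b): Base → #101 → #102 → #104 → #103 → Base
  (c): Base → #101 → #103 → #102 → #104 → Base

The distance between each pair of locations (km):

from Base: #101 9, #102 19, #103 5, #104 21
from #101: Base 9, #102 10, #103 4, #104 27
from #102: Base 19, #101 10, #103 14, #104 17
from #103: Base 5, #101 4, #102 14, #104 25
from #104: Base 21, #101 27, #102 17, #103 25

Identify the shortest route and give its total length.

Shortest is (c), total 65 km.

(a): 5 + 14 + 17 + 27 + 9 = 72
(b): 9 + 10 + 17 + 25 + 5 = 66
(c): 9 + 4 + 14 + 17 + 21 = 65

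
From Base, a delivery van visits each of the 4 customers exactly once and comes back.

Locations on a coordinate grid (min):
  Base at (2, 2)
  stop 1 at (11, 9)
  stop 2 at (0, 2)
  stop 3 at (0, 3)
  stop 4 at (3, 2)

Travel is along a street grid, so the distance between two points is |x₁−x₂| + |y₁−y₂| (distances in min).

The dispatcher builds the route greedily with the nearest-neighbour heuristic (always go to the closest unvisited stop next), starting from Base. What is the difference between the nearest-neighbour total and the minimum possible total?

2 min longer than the optimal tour.

Base: stop 4=1, stop 2=2, stop 3=3, stop 1=16 ⇒ stop 4
stop 4: stop 2=3, stop 3=4, stop 1=15 ⇒ stop 2
stop 2: stop 3=1, stop 1=18 ⇒ stop 3
stop 3: stop 1=17 ⇒ stop 1
NN route Base → stop 4 → stop 2 → stop 3 → stop 1 → Base costs 38.
Optimal: Base → stop 2 → stop 3 → stop 1 → stop 4 → Base costs 36 (by enumerating all 12 distinct tours).
Excess = 38 − 36 = 2.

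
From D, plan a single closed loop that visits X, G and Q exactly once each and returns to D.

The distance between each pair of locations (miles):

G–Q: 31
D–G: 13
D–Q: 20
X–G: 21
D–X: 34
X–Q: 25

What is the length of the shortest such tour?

There are 3 distinct closed tours to check (reversals are equivalent).
D → X → G → Q → D: 34+21+31+20 = 106
D → X → Q → G → D: 34+25+31+13 = 103
D → G → X → Q → D: 13+21+25+20 = 79
The minimum is 79.
One optimal route: D → G → X → Q → D (or its reverse).

79 miles — the shortest possible round trip.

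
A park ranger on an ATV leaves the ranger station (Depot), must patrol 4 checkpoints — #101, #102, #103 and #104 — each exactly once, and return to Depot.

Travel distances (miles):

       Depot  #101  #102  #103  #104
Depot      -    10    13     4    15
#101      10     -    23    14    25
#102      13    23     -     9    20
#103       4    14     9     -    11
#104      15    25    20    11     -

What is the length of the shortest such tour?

Shortest round trip = 68 miles.

There are 12 distinct closed tours to check (reversals are equivalent).
Depot→#101→#102→#103→#104→Depot: 10+23+9+11+15 = 68
Depot→#101→#102→#104→#103→Depot: 10+23+20+11+4 = 68
Depot→#101→#103→#102→#104→Depot: 10+14+9+20+15 = 68
Depot→#101→#103→#104→#102→Depot: 10+14+11+20+13 = 68
Depot→#101→#104→#102→#103→Depot: 10+25+20+9+4 = 68
Depot→#101→#104→#103→#102→Depot: 10+25+11+9+13 = 68
Depot→#102→#101→#103→#104→Depot: 13+23+14+11+15 = 76
Depot→#102→#101→#104→#103→Depot: 13+23+25+11+4 = 76
Depot→#102→#103→#101→#104→Depot: 13+9+14+25+15 = 76
Depot→#102→#104→#101→#103→Depot: 13+20+25+14+4 = 76
Depot→#103→#101→#102→#104→Depot: 4+14+23+20+15 = 76
Depot→#103→#102→#101→#104→Depot: 4+9+23+25+15 = 76
The minimum is 68.
One optimal route: Depot → #101 → #102 → #103 → #104 → Depot (or its reverse).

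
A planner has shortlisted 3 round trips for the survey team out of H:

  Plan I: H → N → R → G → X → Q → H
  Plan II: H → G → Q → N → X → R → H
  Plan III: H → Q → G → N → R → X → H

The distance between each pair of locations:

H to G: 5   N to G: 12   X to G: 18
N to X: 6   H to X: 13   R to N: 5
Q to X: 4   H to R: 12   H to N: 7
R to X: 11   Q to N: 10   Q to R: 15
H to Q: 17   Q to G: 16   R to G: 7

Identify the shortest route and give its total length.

Plan I: 7 + 5 + 7 + 18 + 4 + 17 = 58
Plan II: 5 + 16 + 10 + 6 + 11 + 12 = 60
Plan III: 17 + 16 + 12 + 5 + 11 + 13 = 74

58 — Plan I is the shortest.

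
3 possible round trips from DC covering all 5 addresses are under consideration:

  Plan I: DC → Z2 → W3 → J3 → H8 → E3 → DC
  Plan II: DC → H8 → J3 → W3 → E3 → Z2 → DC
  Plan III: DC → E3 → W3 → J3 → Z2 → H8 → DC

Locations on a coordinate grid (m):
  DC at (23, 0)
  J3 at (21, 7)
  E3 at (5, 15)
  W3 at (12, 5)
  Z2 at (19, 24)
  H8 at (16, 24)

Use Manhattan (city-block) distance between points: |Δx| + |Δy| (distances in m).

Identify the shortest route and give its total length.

Shortest is Plan III, total 114 m.

Plan I: 28 + 26 + 11 + 22 + 20 + 33 = 140
Plan II: 31 + 22 + 11 + 17 + 23 + 28 = 132
Plan III: 33 + 17 + 11 + 19 + 3 + 31 = 114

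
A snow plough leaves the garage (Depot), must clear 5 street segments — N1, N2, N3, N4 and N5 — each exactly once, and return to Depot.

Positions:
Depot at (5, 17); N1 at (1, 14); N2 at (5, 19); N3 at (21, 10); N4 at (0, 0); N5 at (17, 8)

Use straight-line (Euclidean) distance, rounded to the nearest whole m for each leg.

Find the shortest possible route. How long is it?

Shortest round trip = 62 m.

There are 60 distinct closed tours to check (reversals are equivalent).
Depot-N1-N2-N3-N4-N5-Depot: 5+6+18+23+19+15 = 86
Depot-N1-N2-N3-N5-N4-Depot: 5+6+18+4+19+18 = 70
Depot-N1-N2-N4-N3-N5-Depot: 5+6+20+23+4+15 = 73
Depot-N1-N2-N4-N5-N3-Depot: 5+6+20+19+4+17 = 71
Depot-N1-N2-N5-N3-N4-Depot: 5+6+16+4+23+18 = 72
Depot-N1-N2-N5-N4-N3-Depot: 5+6+16+19+23+17 = 86
Depot-N1-N3-N2-N4-N5-Depot: 5+20+18+20+19+15 = 97
Depot-N1-N3-N2-N5-N4-Depot: 5+20+18+16+19+18 = 96
Depot-N1-N3-N4-N2-N5-Depot: 5+20+23+20+16+15 = 99
Depot-N1-N3-N4-N5-N2-Depot: 5+20+23+19+16+2 = 85
Depot-N1-N3-N5-N2-N4-Depot: 5+20+4+16+20+18 = 83
Depot-N1-N3-N5-N4-N2-Depot: 5+20+4+19+20+2 = 70
Depot-N1-N4-N2-N3-N5-Depot: 5+14+20+18+4+15 = 76
Depot-N1-N4-N2-N5-N3-Depot: 5+14+20+16+4+17 = 76
… (46 more)
Depot-N1-N4-N5-N3-N2-Depot: 5+14+19+4+18+2 = 62  ← best
The minimum is 62.
One optimal route: Depot → N1 → N4 → N5 → N3 → N2 → Depot (or its reverse).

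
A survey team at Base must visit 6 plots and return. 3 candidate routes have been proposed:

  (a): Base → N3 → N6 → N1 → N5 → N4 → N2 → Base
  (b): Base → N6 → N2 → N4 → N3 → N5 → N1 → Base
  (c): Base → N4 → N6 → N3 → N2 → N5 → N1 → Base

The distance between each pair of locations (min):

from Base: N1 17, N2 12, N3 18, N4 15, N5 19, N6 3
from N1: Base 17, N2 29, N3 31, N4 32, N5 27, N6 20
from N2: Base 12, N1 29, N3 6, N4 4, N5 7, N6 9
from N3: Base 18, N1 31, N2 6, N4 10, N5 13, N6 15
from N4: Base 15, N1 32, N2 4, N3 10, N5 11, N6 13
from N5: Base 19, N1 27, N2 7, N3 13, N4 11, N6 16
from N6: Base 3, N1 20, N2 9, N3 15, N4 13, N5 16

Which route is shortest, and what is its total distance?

(a): 18 + 15 + 20 + 27 + 11 + 4 + 12 = 107
(b): 3 + 9 + 4 + 10 + 13 + 27 + 17 = 83
(c): 15 + 13 + 15 + 6 + 7 + 27 + 17 = 100

Shortest is (b), total 83 min.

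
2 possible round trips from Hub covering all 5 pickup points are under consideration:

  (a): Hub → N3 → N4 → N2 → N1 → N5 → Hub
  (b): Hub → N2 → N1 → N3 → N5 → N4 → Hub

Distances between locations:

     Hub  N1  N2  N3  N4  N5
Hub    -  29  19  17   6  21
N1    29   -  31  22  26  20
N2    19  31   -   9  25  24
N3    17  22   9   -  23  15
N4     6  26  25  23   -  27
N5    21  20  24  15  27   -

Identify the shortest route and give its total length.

(a): 17 + 23 + 25 + 31 + 20 + 21 = 137
(b): 19 + 31 + 22 + 15 + 27 + 6 = 120

Shortest is (b), total 120.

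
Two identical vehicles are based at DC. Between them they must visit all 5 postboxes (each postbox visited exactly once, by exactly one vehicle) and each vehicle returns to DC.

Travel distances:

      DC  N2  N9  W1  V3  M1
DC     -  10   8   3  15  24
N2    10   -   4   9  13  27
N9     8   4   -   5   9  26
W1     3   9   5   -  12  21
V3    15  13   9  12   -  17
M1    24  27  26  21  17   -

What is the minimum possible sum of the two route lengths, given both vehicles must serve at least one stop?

There are 2^4 − 1 = 15 ways to divide the 5 stops into two non-empty groups. For each, the best each vehicle can do is its own shortest tour through its group:
  {N2} + {N9, W1, V3, M1}: 20 + 58 = 78
  {N9} + {N2, W1, V3, M1}: 16 + 64 = 80
  {N2, N9} + {W1, V3, M1}: 22 + 56 = 78
  {W1} + {N2, N9, V3, M1}: 6 + 64 = 70
  {N2, W1} + {N9, V3, M1}: 22 + 58 = 80
  {N9, W1} + {N2, V3, M1}: 16 + 64 = 80
  … (15 splits in total)
Best: vehicle 1 DC → W1 → DC = 6; vehicle 2 DC → N2 → N9 → V3 → M1 → DC = 64; combined 70.

70 — the smallest possible combined total.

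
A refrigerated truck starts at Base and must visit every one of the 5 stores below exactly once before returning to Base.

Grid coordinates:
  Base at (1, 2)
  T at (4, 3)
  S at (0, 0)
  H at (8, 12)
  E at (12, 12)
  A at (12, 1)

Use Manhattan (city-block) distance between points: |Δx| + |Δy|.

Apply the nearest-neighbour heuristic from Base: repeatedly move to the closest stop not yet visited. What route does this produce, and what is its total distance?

From Base: distances to unvisited — S=3, T=4, A=12, H=17, E=21. Nearest is S (3).
From S: distances to unvisited — T=7, A=13, H=20, E=24. Nearest is T (7).
From T: distances to unvisited — A=10, H=13, E=17. Nearest is A (10).
From A: distances to unvisited — E=11, H=15. Nearest is E (11).
From E: distances to unvisited — H=4. Nearest is H (4).
Return H→Base: 17.
Total = 3 + 7 + 10 + 11 + 4 + 17 = 52.

Total distance 52 via the nearest-neighbour route Base → S → T → A → E → H → Base.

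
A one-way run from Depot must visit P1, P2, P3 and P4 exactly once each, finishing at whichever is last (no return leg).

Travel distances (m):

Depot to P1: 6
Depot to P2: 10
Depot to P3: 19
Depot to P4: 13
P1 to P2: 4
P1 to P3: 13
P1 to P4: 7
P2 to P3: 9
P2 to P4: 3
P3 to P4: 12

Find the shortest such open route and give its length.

There are 4! = 24 possible orderings.
Depot - P1 - P2 - P3 - P4: 6+4+9+12 = 31
Depot - P1 - P2 - P4 - P3: 6+4+3+12 = 25
Depot - P1 - P3 - P2 - P4: 6+13+9+3 = 31
Depot - P1 - P3 - P4 - P2: 6+13+12+3 = 34
Depot - P1 - P4 - P2 - P3: 6+7+3+9 = 25
Depot - P1 - P4 - P3 - P2: 6+7+12+9 = 34
Depot - P2 - P1 - P3 - P4: 10+4+13+12 = 39
Depot - P2 - P1 - P4 - P3: 10+4+7+12 = 33
Depot - P2 - P3 - P1 - P4: 10+9+13+7 = 39
Depot - P2 - P3 - P4 - P1: 10+9+12+7 = 38
Depot - P2 - P4 - P1 - P3: 10+3+7+13 = 33
Depot - P2 - P4 - P3 - P1: 10+3+12+13 = 38
Depot - P3 - P1 - P2 - P4: 19+13+4+3 = 39
Depot - P3 - P1 - P4 - P2: 19+13+7+3 = 42
… (10 more)
The minimum is 25.
One shortest path: Depot → P1 → P2 → P4 → P3.

Shortest open route: 25 m.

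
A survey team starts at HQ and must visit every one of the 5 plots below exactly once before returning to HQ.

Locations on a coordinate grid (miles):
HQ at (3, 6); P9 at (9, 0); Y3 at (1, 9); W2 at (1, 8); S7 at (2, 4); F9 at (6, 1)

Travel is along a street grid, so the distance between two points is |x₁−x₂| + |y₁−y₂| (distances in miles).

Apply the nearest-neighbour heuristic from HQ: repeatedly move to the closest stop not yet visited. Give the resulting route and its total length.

38 miles along HQ → S7 → W2 → Y3 → F9 → P9 → HQ.

From HQ: distances to unvisited — S7=3, W2=4, Y3=5, F9=8, P9=12. Nearest is S7 (3).
From S7: distances to unvisited — W2=5, Y3=6, F9=7, P9=11. Nearest is W2 (5).
From W2: distances to unvisited — Y3=1, F9=12, P9=16. Nearest is Y3 (1).
From Y3: distances to unvisited — F9=13, P9=17. Nearest is F9 (13).
From F9: distances to unvisited — P9=4. Nearest is P9 (4).
Return P9→HQ: 12.
Total = 3 + 5 + 1 + 13 + 4 + 12 = 38.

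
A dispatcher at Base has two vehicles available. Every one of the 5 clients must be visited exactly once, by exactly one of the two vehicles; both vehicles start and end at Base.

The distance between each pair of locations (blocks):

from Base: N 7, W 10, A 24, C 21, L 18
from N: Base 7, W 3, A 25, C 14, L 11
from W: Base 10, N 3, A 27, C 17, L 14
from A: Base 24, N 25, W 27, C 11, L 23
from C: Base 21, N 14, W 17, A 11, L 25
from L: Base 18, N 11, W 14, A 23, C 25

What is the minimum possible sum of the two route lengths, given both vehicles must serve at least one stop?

93 blocks — the smallest possible combined total.

There are 2^4 − 1 = 15 ways to divide the 5 stops into two non-empty groups. For each, the best each vehicle can do is its own shortest tour through its group:
  {N} + {W, A, C, L}: 14 + 79 = 93
  {W} + {N, A, C, L}: 20 + 73 = 93
  {N, W} + {A, C, L}: 20 + 73 = 93
  {A} + {N, W, C, L}: 48 + 70 = 118
  {N, A} + {W, C, L}: 56 + 70 = 126
  {W, A} + {N, C, L}: 61 + 64 = 125
  … (15 splits in total)
Best: vehicle 1 Base → N → Base = 14; vehicle 2 Base → W → C → A → L → Base = 79; combined 93.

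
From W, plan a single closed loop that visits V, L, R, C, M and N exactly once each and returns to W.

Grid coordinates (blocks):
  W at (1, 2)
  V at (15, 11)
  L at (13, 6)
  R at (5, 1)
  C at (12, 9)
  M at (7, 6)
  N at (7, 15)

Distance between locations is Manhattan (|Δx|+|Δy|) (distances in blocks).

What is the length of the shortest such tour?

58 blocks — the shortest possible round trip.

With 6 stops there are 6!/2 = 360 distinct round trips (a route and its reverse cost the same).
W - V - L - R - C - M - N - W: 23+7+13+15+8+9+19 = 94
W - V - L - R - C - N - M - W: 23+7+13+15+11+9+10 = 88
W - V - L - R - M - C - N - W: 23+7+13+7+8+11+19 = 88
W - V - L - R - M - N - C - W: 23+7+13+7+9+11+18 = 88
W - V - L - R - N - C - M - W: 23+7+13+16+11+8+10 = 88
W - V - L - R - N - M - C - W: 23+7+13+16+9+8+18 = 94
W - V - L - C - R - M - N - W: 23+7+4+15+7+9+19 = 84
W - V - L - C - R - N - M - W: 23+7+4+15+16+9+10 = 84
… (352 more)
W - L - C - V - N - M - R - W: 16+4+5+12+9+7+5 = 58  ← best
The minimum is 58.
One optimal route: W → L → C → V → N → M → R → W (or its reverse).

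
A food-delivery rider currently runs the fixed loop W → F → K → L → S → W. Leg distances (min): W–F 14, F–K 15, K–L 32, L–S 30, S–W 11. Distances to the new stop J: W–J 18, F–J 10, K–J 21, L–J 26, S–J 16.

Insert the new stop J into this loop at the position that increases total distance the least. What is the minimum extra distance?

Insertion cost between consecutive stops i–j is d(i,J) + d(J,j) − d(i,j):
  between W and F: 18 + 10 − 14 = 14
  between F and K: 10 + 21 − 15 = 16
  between K and L: 21 + 26 − 32 = 15
  between L and S: 26 + 16 − 30 = 12
  between S and W: 16 + 18 − 11 = 23
Cheapest insertion is between L and S, adding 12.
New total = 102 + 12 = 114.

Adding 12 min by placing J on the L–S leg.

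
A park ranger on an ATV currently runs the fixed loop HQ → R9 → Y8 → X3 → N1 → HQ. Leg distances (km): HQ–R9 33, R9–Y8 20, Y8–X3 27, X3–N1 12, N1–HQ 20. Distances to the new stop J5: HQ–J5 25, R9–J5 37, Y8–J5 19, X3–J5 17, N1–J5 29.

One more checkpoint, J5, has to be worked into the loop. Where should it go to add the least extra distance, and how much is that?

Insertion cost between consecutive stops i–j is d(i,J5) + d(J5,j) − d(i,j):
  between HQ and R9: 25 + 37 − 33 = 29
  between R9 and Y8: 37 + 19 − 20 = 36
  between Y8 and X3: 19 + 17 − 27 = 9
  between X3 and N1: 17 + 29 − 12 = 34
  between N1 and HQ: 29 + 25 − 20 = 34
Cheapest insertion is between Y8 and X3, adding 9.
New total = 112 + 9 = 121.

+9 km — insert J5 between Y8 and X3.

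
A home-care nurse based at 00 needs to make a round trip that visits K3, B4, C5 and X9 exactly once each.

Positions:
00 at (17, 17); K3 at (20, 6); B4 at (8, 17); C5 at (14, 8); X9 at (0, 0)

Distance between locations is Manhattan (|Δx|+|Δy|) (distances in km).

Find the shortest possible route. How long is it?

Minimum total distance: 78 km.

There are 12 distinct closed tours to check (reversals are equivalent).
00→K3→B4→C5→X9→00: 14+23+15+22+34 = 108
00→K3→B4→X9→C5→00: 14+23+25+22+12 = 96
00→K3→C5→B4→X9→00: 14+8+15+25+34 = 96
00→K3→C5→X9→B4→00: 14+8+22+25+9 = 78
00→K3→X9→B4→C5→00: 14+26+25+15+12 = 92
00→K3→X9→C5→B4→00: 14+26+22+15+9 = 86
00→B4→K3→C5→X9→00: 9+23+8+22+34 = 96
00→B4→K3→X9→C5→00: 9+23+26+22+12 = 92
00→B4→C5→K3→X9→00: 9+15+8+26+34 = 92
00→B4→X9→K3→C5→00: 9+25+26+8+12 = 80
00→C5→K3→B4→X9→00: 12+8+23+25+34 = 102
00→C5→B4→K3→X9→00: 12+15+23+26+34 = 110
The minimum is 78.
One optimal route: 00 → K3 → C5 → X9 → B4 → 00 (or its reverse).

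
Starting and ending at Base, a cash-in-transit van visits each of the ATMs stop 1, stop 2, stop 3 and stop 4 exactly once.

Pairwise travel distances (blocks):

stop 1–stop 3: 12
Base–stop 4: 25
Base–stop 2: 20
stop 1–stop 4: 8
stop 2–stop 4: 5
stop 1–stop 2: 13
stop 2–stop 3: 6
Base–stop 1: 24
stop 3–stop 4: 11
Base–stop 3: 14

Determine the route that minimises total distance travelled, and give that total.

57 blocks — the shortest possible round trip.

There are 12 distinct closed tours to check (reversals are equivalent).
Base→stop 1→stop 2→stop 3→stop 4→Base: 24+13+6+11+25 = 79
Base→stop 1→stop 2→stop 4→stop 3→Base: 24+13+5+11+14 = 67
Base→stop 1→stop 3→stop 2→stop 4→Base: 24+12+6+5+25 = 72
Base→stop 1→stop 3→stop 4→stop 2→Base: 24+12+11+5+20 = 72
Base→stop 1→stop 4→stop 2→stop 3→Base: 24+8+5+6+14 = 57
Base→stop 1→stop 4→stop 3→stop 2→Base: 24+8+11+6+20 = 69
Base→stop 2→stop 1→stop 3→stop 4→Base: 20+13+12+11+25 = 81
Base→stop 2→stop 1→stop 4→stop 3→Base: 20+13+8+11+14 = 66
Base→stop 2→stop 3→stop 1→stop 4→Base: 20+6+12+8+25 = 71
Base→stop 2→stop 4→stop 1→stop 3→Base: 20+5+8+12+14 = 59
Base→stop 3→stop 1→stop 2→stop 4→Base: 14+12+13+5+25 = 69
Base→stop 3→stop 2→stop 1→stop 4→Base: 14+6+13+8+25 = 66
The minimum is 57.
One optimal route: Base → stop 1 → stop 4 → stop 2 → stop 3 → Base (or its reverse).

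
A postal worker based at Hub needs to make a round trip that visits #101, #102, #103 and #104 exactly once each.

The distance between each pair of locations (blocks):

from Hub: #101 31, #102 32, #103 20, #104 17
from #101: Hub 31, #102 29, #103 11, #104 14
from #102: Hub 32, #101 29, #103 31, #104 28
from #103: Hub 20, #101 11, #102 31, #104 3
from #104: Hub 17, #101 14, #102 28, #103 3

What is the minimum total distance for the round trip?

92 blocks — the shortest possible round trip.

Hub - #101 - #102 - #103 - #104 - Hub: 31+29+31+3+17 = 111
Hub - #101 - #102 - #104 - #103 - Hub: 31+29+28+3+20 = 111
Hub - #101 - #103 - #102 - #104 - Hub: 31+11+31+28+17 = 118
Hub - #101 - #103 - #104 - #102 - Hub: 31+11+3+28+32 = 105
Hub - #101 - #104 - #102 - #103 - Hub: 31+14+28+31+20 = 124
Hub - #101 - #104 - #103 - #102 - Hub: 31+14+3+31+32 = 111
Hub - #102 - #101 - #103 - #104 - Hub: 32+29+11+3+17 = 92
Hub - #102 - #101 - #104 - #103 - Hub: 32+29+14+3+20 = 98
Hub - #102 - #103 - #101 - #104 - Hub: 32+31+11+14+17 = 105
Hub - #102 - #104 - #101 - #103 - Hub: 32+28+14+11+20 = 105
Hub - #103 - #101 - #102 - #104 - Hub: 20+11+29+28+17 = 105
Hub - #103 - #102 - #101 - #104 - Hub: 20+31+29+14+17 = 111
The minimum is 92.
One optimal route: Hub → #102 → #101 → #103 → #104 → Hub (or its reverse).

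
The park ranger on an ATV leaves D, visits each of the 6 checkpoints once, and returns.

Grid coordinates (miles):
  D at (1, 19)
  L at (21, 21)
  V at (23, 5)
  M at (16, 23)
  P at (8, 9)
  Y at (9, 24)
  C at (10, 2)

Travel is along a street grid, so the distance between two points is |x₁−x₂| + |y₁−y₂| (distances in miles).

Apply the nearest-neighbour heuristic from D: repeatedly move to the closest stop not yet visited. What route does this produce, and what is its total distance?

At D the remaining stops are Y 13, P 17, M 19, L 22, C 26, V 36; go to Y.
At Y the remaining stops are M 8, L 15, P 16, C 23, V 33; go to M.
At M the remaining stops are L 7, P 22, V 25, C 27; go to L.
At L the remaining stops are V 18, P 25, C 30; go to V.
At V the remaining stops are C 16, P 19; go to C.
At C the remaining stops are P 9; go to P.
Return P→D: 17.
Total = 13 + 8 + 7 + 18 + 16 + 9 + 17 = 88.

Nearest-neighbour total = 88 miles; route D → Y → M → L → V → C → P → D.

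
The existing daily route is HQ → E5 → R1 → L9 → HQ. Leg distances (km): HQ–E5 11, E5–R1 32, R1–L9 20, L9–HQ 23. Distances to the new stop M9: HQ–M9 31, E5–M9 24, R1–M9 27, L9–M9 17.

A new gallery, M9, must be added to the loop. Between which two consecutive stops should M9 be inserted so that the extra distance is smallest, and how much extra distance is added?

Insertion cost between consecutive stops i–j is d(i,M9) + d(M9,j) − d(i,j):
  between HQ and E5: 31 + 24 − 11 = 44
  between E5 and R1: 24 + 27 − 32 = 19
  between R1 and L9: 27 + 17 − 20 = 24
  between L9 and HQ: 17 + 31 − 23 = 25
Cheapest insertion is between E5 and R1, adding 19.
New total = 86 + 19 = 105.

Adding 19 km by placing M9 on the E5–R1 leg.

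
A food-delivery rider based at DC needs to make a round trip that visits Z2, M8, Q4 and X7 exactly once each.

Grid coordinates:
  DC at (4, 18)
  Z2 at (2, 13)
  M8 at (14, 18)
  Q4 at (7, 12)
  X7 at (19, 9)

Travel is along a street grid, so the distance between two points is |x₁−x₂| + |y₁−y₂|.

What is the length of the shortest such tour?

52 — the shortest possible round trip.

With 4 stops there are 4!/2 = 12 distinct round trips (a route and its reverse cost the same).
DC-Z2-M8-Q4-X7-DC: 7+17+13+15+24 = 76
DC-Z2-M8-X7-Q4-DC: 7+17+14+15+9 = 62
DC-Z2-Q4-M8-X7-DC: 7+6+13+14+24 = 64
DC-Z2-Q4-X7-M8-DC: 7+6+15+14+10 = 52
DC-Z2-X7-M8-Q4-DC: 7+21+14+13+9 = 64
DC-Z2-X7-Q4-M8-DC: 7+21+15+13+10 = 66
DC-M8-Z2-Q4-X7-DC: 10+17+6+15+24 = 72
DC-M8-Z2-X7-Q4-DC: 10+17+21+15+9 = 72
DC-M8-Q4-Z2-X7-DC: 10+13+6+21+24 = 74
DC-M8-X7-Z2-Q4-DC: 10+14+21+6+9 = 60
DC-Q4-Z2-M8-X7-DC: 9+6+17+14+24 = 70
DC-Q4-M8-Z2-X7-DC: 9+13+17+21+24 = 84
The minimum is 52.
One optimal route: DC → Z2 → Q4 → X7 → M8 → DC (or its reverse).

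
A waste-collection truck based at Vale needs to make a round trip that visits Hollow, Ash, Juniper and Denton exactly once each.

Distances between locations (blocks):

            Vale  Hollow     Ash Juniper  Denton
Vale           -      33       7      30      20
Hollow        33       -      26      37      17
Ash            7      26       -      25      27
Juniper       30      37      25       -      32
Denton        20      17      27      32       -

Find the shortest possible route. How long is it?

There are 12 distinct closed tours to check (reversals are equivalent).
Vale - Hollow - Ash - Juniper - Denton - Vale: 33+26+25+32+20 = 136
Vale - Hollow - Ash - Denton - Juniper - Vale: 33+26+27+32+30 = 148
Vale - Hollow - Juniper - Ash - Denton - Vale: 33+37+25+27+20 = 142
Vale - Hollow - Juniper - Denton - Ash - Vale: 33+37+32+27+7 = 136
Vale - Hollow - Denton - Ash - Juniper - Vale: 33+17+27+25+30 = 132
Vale - Hollow - Denton - Juniper - Ash - Vale: 33+17+32+25+7 = 114
Vale - Ash - Hollow - Juniper - Denton - Vale: 7+26+37+32+20 = 122
Vale - Ash - Hollow - Denton - Juniper - Vale: 7+26+17+32+30 = 112
Vale - Ash - Juniper - Hollow - Denton - Vale: 7+25+37+17+20 = 106
Vale - Ash - Denton - Hollow - Juniper - Vale: 7+27+17+37+30 = 118
Vale - Juniper - Hollow - Ash - Denton - Vale: 30+37+26+27+20 = 140
Vale - Juniper - Ash - Hollow - Denton - Vale: 30+25+26+17+20 = 118
The minimum is 106.
One optimal route: Vale → Ash → Juniper → Hollow → Denton → Vale (or its reverse).

Shortest round trip = 106 blocks.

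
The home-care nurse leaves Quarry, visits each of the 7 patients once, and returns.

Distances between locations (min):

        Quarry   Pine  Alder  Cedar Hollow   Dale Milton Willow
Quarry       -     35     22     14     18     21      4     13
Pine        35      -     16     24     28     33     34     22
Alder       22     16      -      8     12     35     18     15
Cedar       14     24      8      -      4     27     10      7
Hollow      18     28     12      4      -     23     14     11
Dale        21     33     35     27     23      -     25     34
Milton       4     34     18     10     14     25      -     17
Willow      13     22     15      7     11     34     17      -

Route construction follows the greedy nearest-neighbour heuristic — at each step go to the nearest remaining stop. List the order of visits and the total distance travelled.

Nearest-neighbour total = 114 min; route Quarry → Milton → Cedar → Hollow → Willow → Alder → Pine → Dale → Quarry.

Quarry → [Milton:4 / Willow:13 / Cedar:14 / Hollow:18 / Dale:21 / Alder:22 / Pine:35] → Milton (4)
Milton → [Cedar:10 / Hollow:14 / Willow:17 / Alder:18 / Dale:25 / Pine:34] → Cedar (10)
Cedar → [Hollow:4 / Willow:7 / Alder:8 / Pine:24 / Dale:27] → Hollow (4)
Hollow → [Willow:11 / Alder:12 / Dale:23 / Pine:28] → Willow (11)
Willow → [Alder:15 / Pine:22 / Dale:34] → Alder (15)
Alder → [Pine:16 / Dale:35] → Pine (16)
Pine → [Dale:33] → Dale (33)
Return Dale→Quarry: 21.
Total = 4 + 10 + 4 + 11 + 15 + 16 + 33 + 21 = 114.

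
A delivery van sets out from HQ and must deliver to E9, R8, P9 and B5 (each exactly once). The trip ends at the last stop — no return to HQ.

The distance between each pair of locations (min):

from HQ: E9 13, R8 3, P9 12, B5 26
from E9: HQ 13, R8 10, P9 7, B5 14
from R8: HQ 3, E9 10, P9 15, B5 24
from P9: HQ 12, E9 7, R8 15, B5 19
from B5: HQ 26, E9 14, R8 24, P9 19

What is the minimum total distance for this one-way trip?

Shortest open route: 39 min.

There are 4! = 24 possible orderings.
HQ → E9 → R8 → P9 → B5: 13+10+15+19 = 57
HQ → E9 → R8 → B5 → P9: 13+10+24+19 = 66
HQ → E9 → P9 → R8 → B5: 13+7+15+24 = 59
HQ → E9 → P9 → B5 → R8: 13+7+19+24 = 63
HQ → E9 → B5 → R8 → P9: 13+14+24+15 = 66
HQ → E9 → B5 → P9 → R8: 13+14+19+15 = 61
HQ → R8 → E9 → P9 → B5: 3+10+7+19 = 39
HQ → R8 → E9 → B5 → P9: 3+10+14+19 = 46
HQ → R8 → P9 → E9 → B5: 3+15+7+14 = 39
HQ → R8 → P9 → B5 → E9: 3+15+19+14 = 51
HQ → R8 → B5 → E9 → P9: 3+24+14+7 = 48
HQ → R8 → B5 → P9 → E9: 3+24+19+7 = 53
HQ → P9 → E9 → R8 → B5: 12+7+10+24 = 53
HQ → P9 → E9 → B5 → R8: 12+7+14+24 = 57
… (10 more)
The minimum is 39.
One shortest path: HQ → R8 → E9 → P9 → B5.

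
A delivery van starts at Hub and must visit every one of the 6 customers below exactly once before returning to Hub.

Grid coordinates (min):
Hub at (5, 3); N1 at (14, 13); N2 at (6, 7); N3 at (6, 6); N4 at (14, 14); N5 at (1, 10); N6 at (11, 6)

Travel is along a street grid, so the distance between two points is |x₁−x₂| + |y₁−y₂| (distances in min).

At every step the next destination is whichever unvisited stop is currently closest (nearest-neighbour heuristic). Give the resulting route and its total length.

From Hub: distances to unvisited — N3=4, N2=5, N6=9, N5=11, N1=19, N4=20. Nearest is N3 (4).
From N3: distances to unvisited — N2=1, N6=5, N5=9, N1=15, N4=16. Nearest is N2 (1).
From N2: distances to unvisited — N6=6, N5=8, N1=14, N4=15. Nearest is N6 (6).
From N6: distances to unvisited — N1=10, N4=11, N5=14. Nearest is N1 (10).
From N1: distances to unvisited — N4=1, N5=16. Nearest is N4 (1).
From N4: distances to unvisited — N5=17. Nearest is N5 (17).
Return N5→Hub: 11.
Total = 4 + 1 + 6 + 10 + 1 + 17 + 11 = 50.

Nearest-neighbour total = 50 min; route Hub → N3 → N2 → N6 → N1 → N4 → N5 → Hub.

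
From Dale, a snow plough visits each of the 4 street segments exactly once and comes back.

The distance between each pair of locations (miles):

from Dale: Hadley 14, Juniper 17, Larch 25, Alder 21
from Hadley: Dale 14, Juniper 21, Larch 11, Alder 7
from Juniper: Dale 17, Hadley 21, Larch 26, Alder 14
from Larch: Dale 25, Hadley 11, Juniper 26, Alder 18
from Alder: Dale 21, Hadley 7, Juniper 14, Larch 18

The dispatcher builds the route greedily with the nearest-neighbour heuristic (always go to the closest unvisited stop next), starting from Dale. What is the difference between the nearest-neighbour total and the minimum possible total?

The nearest-neighbour route is 12 miles longer than optimal.

Dale: Hadley=14, Juniper=17, Alder=21, Larch=25 ⇒ Hadley
Hadley: Alder=7, Larch=11, Juniper=21 ⇒ Alder
Alder: Juniper=14, Larch=18 ⇒ Juniper
Juniper: Larch=26 ⇒ Larch
NN route Dale → Hadley → Alder → Juniper → Larch → Dale costs 86.
Optimal: Dale → Hadley → Larch → Alder → Juniper → Dale costs 74 (by enumerating all 12 distinct tours).
Excess = 86 − 74 = 12.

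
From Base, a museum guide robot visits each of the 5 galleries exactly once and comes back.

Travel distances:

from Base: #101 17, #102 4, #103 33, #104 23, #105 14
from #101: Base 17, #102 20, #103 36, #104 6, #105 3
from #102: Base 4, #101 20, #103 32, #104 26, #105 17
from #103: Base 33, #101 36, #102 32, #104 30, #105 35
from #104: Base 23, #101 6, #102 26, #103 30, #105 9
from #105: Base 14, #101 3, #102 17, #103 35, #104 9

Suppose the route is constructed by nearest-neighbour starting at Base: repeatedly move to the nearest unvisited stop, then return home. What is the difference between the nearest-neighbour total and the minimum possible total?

Base: #102=4, #105=14, #101=17, #104=23, #103=33 ⇒ #102
#102: #105=17, #101=20, #104=26, #103=32 ⇒ #105
#105: #101=3, #104=9, #103=35 ⇒ #101
#101: #104=6, #103=36 ⇒ #104
#104: #103=30 ⇒ #103
NN route Base → #102 → #105 → #101 → #104 → #103 → Base costs 93.
Optimal: Base → #102 → #103 → #104 → #101 → #105 → Base costs 89 (by enumerating all 60 distinct tours).
Excess = 93 − 89 = 4.

4 longer than the optimal tour.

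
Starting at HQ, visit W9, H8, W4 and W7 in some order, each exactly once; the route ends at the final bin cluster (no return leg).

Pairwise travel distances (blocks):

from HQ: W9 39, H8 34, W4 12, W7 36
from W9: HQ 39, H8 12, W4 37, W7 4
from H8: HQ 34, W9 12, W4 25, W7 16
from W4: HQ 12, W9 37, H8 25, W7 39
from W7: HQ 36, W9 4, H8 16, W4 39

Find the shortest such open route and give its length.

There are 4! = 24 possible orderings.
HQ→W9→H8→W4→W7: 39+12+25+39 = 115
HQ→W9→H8→W7→W4: 39+12+16+39 = 106
HQ→W9→W4→H8→W7: 39+37+25+16 = 117
HQ→W9→W4→W7→H8: 39+37+39+16 = 131
HQ→W9→W7→H8→W4: 39+4+16+25 = 84
HQ→W9→W7→W4→H8: 39+4+39+25 = 107
HQ→H8→W9→W4→W7: 34+12+37+39 = 122
HQ→H8→W9→W7→W4: 34+12+4+39 = 89
HQ→H8→W4→W9→W7: 34+25+37+4 = 100
HQ→H8→W4→W7→W9: 34+25+39+4 = 102
HQ→H8→W7→W9→W4: 34+16+4+37 = 91
HQ→H8→W7→W4→W9: 34+16+39+37 = 126
HQ→W4→W9→H8→W7: 12+37+12+16 = 77
HQ→W4→W9→W7→H8: 12+37+4+16 = 69
… (10 more)
HQ→W4→H8→W9→W7: 12+25+12+4 = 53  ← best
The minimum is 53.
One shortest path: HQ → W4 → H8 → W9 → W7.

53 blocks — the minimum one-way total.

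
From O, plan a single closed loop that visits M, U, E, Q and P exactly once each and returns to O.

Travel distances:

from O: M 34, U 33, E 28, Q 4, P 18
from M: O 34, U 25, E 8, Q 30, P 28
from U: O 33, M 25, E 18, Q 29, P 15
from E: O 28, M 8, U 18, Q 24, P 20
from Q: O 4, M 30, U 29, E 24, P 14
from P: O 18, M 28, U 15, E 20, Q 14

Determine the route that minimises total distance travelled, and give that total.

Shortest round trip = 93.

There are 60 distinct closed tours to check (reversals are equivalent).
O→M→U→E→Q→P→O: 34+25+18+24+14+18 = 133
O→M→U→E→P→Q→O: 34+25+18+20+14+4 = 115
O→M→U→Q→E→P→O: 34+25+29+24+20+18 = 150
O→M→U→Q→P→E→O: 34+25+29+14+20+28 = 150
O→M→U→P→E→Q→O: 34+25+15+20+24+4 = 122
O→M→U→P→Q→E→O: 34+25+15+14+24+28 = 140
O→M→E→U→Q→P→O: 34+8+18+29+14+18 = 121
O→M→E→U→P→Q→O: 34+8+18+15+14+4 = 93
O→M→E→Q→U→P→O: 34+8+24+29+15+18 = 128
O→M→E→Q→P→U→O: 34+8+24+14+15+33 = 128
O→M→E→P→U→Q→O: 34+8+20+15+29+4 = 110
O→M→E→P→Q→U→O: 34+8+20+14+29+33 = 138
O→M→Q→U→E→P→O: 34+30+29+18+20+18 = 149
O→M→Q→U→P→E→O: 34+30+29+15+20+28 = 156
… (46 more)
The minimum is 93.
One optimal route: O → M → E → U → P → Q → O (or its reverse).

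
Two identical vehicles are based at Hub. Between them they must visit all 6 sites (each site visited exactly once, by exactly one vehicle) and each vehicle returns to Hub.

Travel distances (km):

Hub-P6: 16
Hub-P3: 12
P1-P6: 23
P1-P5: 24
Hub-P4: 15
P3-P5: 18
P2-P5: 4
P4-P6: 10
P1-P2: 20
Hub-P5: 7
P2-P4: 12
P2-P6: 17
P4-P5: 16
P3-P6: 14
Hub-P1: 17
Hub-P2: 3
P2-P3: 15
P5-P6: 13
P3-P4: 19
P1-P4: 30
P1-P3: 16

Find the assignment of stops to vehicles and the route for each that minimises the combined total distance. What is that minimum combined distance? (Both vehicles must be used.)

Try each way of splitting the stops between the two vehicles (each non-empty) and, for each split, find the best tour for each vehicle:
  {P1} + {P2, P3, P4, P5, P6}: 34 + 59 = 93
  {P2} + {P1, P3, P4, P5, P6}: 6 + 80 = 86
  {P1, P2} + {P3, P4, P5, P6}: 40 + 59 = 99
  {P3} + {P1, P2, P4, P5, P6}: 24 + 73 = 97
  {P1, P3} + {P2, P4, P5, P6}: 45 + 45 = 90
  {P2, P3} + {P1, P4, P5, P6}: 30 + 73 = 103
  … (31 splits in total)
Best: vehicle 1 Hub → P2 → Hub = 6; vehicle 2 Hub → P1 → P3 → P6 → P4 → P5 → Hub = 80; combined 86.

Minimum combined distance: 86 km.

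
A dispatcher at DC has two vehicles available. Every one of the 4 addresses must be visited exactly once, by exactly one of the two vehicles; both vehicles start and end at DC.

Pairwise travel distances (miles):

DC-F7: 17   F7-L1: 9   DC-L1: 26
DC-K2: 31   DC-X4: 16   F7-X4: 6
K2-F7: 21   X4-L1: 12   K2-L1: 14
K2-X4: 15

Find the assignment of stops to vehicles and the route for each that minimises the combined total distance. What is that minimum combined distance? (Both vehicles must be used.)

Minimum combined distance: 103 miles.

Try each way of splitting the stops between the two vehicles (each non-empty) and, for each split, find the best tour for each vehicle:
  {K2} + {F7, X4, L1}: 62 + 54 = 116
  {F7} + {K2, X4, L1}: 34 + 71 = 105
  {K2, F7} + {X4, L1}: 69 + 54 = 123
  {X4} + {K2, F7, L1}: 32 + 71 = 103
  {K2, X4} + {F7, L1}: 62 + 52 = 114
  {F7, X4} + {K2, L1}: 39 + 71 = 110
  … (7 splits in total)
Best: vehicle 1 DC → X4 → DC = 32; vehicle 2 DC → K2 → L1 → F7 → DC = 71; combined 103.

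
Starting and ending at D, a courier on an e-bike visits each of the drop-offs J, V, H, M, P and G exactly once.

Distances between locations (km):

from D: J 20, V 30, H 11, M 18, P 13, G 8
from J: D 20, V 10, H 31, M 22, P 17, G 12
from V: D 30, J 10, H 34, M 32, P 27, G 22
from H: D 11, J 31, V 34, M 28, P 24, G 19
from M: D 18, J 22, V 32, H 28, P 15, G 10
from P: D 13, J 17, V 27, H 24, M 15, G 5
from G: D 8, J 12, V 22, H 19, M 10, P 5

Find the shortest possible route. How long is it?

Minimum total distance: 105 km.

D→J→V→H→M→P→G→D: 20+10+34+28+15+5+8 = 120
D→J→V→H→M→G→P→D: 20+10+34+28+10+5+13 = 120
D→J→V→H→P→M→G→D: 20+10+34+24+15+10+8 = 121
D→J→V→H→P→G→M→D: 20+10+34+24+5+10+18 = 121
D→J→V→H→G→M→P→D: 20+10+34+19+10+15+13 = 121
D→J→V→H→G→P→M→D: 20+10+34+19+5+15+18 = 121
D→J→V→M→H→P→G→D: 20+10+32+28+24+5+8 = 127
D→J→V→M→H→G→P→D: 20+10+32+28+19+5+13 = 127
… (352 more)
D→H→V→J→M→P→G→D: 11+34+10+22+15+5+8 = 105  ← best
The minimum is 105.
One optimal route: D → H → V → J → M → P → G → D (or its reverse).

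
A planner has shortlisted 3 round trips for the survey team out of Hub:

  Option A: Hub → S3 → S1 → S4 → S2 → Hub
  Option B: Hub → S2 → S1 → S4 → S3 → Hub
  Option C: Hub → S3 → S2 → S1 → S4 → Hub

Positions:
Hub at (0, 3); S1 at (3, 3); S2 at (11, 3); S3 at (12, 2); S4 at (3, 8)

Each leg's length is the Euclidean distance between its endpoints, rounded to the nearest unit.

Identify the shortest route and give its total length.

Option A: 12 + 9 + 5 + 9 + 11 = 46
Option B: 11 + 8 + 5 + 11 + 12 = 47
Option C: 12 + 1 + 8 + 5 + 6 = 32

32 — Option C is the shortest.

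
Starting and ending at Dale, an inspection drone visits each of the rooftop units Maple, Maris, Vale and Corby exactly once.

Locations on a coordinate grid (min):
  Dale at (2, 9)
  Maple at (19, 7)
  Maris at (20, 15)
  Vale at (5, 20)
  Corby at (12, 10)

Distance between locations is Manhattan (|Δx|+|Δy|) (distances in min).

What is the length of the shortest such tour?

Shortest round trip = 64 min.

There are 12 distinct closed tours to check (reversals are equivalent).
Dale → Maple → Maris → Vale → Corby → Dale: 19+9+20+17+11 = 76
Dale → Maple → Maris → Corby → Vale → Dale: 19+9+13+17+14 = 72
Dale → Maple → Vale → Maris → Corby → Dale: 19+27+20+13+11 = 90
Dale → Maple → Vale → Corby → Maris → Dale: 19+27+17+13+24 = 100
Dale → Maple → Corby → Maris → Vale → Dale: 19+10+13+20+14 = 76
Dale → Maple → Corby → Vale → Maris → Dale: 19+10+17+20+24 = 90
Dale → Maris → Maple → Vale → Corby → Dale: 24+9+27+17+11 = 88
Dale → Maris → Maple → Corby → Vale → Dale: 24+9+10+17+14 = 74
Dale → Maris → Vale → Maple → Corby → Dale: 24+20+27+10+11 = 92
Dale → Maris → Corby → Maple → Vale → Dale: 24+13+10+27+14 = 88
Dale → Vale → Maple → Maris → Corby → Dale: 14+27+9+13+11 = 74
Dale → Vale → Maris → Maple → Corby → Dale: 14+20+9+10+11 = 64
The minimum is 64.
One optimal route: Dale → Vale → Maris → Maple → Corby → Dale (or its reverse).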